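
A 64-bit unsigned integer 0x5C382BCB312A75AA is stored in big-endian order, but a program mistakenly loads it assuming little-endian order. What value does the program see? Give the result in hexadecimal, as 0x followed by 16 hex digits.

0xAA752A31CB2B385C

Stored big-endian, the bytes at ascending addresses are 5C 38 2B CB 31 2A 75 AA.
Read back as little-endian, the first byte is least significant, giving 0xAA752A31CB2B385C.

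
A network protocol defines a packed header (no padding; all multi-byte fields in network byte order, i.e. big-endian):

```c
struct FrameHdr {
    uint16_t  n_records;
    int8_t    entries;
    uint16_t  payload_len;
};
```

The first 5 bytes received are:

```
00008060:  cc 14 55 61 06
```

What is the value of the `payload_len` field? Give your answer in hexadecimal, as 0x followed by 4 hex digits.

`payload_len` follows `n_records` (2 B), `entries` (1 B), so it starts at offset 2 + 1 = 3 and occupies 2 bytes.
Bytes at offsets 3..4: 61 06.
Big-endian stores the most-significant byte at the lowest address.
The bytes are already most-significant first: 0x6106.

0x6106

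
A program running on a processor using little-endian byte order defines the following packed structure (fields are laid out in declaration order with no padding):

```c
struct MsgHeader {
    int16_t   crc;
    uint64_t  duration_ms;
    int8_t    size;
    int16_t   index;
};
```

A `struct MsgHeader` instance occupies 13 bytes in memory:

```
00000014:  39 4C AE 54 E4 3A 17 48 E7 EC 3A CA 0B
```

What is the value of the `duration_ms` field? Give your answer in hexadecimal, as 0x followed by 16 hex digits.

`duration_ms` follows `crc` (2 bytes), so it starts at byte offset 2 and occupies 8 bytes.
Bytes at offsets 2..9: AE 54 E4 3A 17 48 E7 EC.
Little-endian: lowest address holds the least-significant byte.
Reassemble most-significant byte first: EC E7 48 17 3A E4 54 AE → 0xECE748173AE454AE.

0xECE748173AE454AE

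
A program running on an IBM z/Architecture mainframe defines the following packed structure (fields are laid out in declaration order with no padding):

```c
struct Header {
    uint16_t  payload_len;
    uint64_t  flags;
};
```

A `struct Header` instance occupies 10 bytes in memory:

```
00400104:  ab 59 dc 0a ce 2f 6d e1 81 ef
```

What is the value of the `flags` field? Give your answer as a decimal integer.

15855712141213532655

`flags` follows `payload_len` (2 bytes), so it starts at byte offset 2 and occupies 8 bytes.
Bytes at offsets 2..9: DC 0A CE 2F 6D E1 81 EF.
In big-endian order the high byte comes first in memory.
The bytes are already most-significant first: 0xDC0ACE2F6DE181EF.
0xDC0ACE2F6DE181EF = 15855712141213532655.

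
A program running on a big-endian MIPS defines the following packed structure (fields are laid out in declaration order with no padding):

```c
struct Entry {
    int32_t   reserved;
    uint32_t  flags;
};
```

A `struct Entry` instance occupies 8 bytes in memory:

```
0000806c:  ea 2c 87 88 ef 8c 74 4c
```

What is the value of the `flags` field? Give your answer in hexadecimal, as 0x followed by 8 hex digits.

0xEF8C744C

`flags` follows `reserved` (4 bytes), so it starts at byte offset 4 and occupies 4 bytes.
Bytes at offsets 4..7: EF 8C 74 4C.
Big-endian stores the most-significant byte at the lowest address.
The bytes are already most-significant first: 0xEF8C744C.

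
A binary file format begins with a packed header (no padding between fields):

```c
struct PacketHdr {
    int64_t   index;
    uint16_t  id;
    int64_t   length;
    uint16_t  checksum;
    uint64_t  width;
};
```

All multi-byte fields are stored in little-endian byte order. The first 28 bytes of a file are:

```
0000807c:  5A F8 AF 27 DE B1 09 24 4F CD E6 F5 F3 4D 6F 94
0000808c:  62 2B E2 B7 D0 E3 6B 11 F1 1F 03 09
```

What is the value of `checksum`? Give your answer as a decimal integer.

47074

`checksum` follows `index` (8 B), `id` (2 B), `length` (8 B), so it starts at offset 8 + 2 + 8 = 18 and occupies 2 bytes.
Bytes at offsets 18..19: E2 B7.
Little-endian: lowest address holds the least-significant byte.
Reassemble most-significant byte first: B7 E2 → 0xB7E2.
0xB7E2 = 47074.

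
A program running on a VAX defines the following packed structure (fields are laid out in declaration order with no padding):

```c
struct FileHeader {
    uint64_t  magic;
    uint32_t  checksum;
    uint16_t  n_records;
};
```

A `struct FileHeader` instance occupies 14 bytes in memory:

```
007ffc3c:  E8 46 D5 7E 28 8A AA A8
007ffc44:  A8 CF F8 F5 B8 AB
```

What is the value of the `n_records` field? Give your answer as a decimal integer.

43960

`n_records` follows `magic` (8 B), `checksum` (4 B), so it starts at offset 8 + 4 = 12 and occupies 2 bytes.
Bytes at offsets 12..13: B8 AB.
Little-endian: lowest address holds the least-significant byte.
Reassemble most-significant byte first: AB B8 → 0xABB8.
0xABB8 = 43960.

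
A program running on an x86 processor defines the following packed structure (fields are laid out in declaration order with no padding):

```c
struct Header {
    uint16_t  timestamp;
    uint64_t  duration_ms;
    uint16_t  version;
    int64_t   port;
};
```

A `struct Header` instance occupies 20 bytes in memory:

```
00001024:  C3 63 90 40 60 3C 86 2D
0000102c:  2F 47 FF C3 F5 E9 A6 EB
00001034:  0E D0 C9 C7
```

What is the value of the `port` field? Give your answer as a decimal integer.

-4050477627341346315

`port` follows `timestamp` (2 B), `duration_ms` (8 B), `version` (2 B), so it starts at offset 2 + 8 + 2 = 12 and occupies 8 bytes.
Bytes at offsets 12..19: F5 E9 A6 EB 0E D0 C9 C7.
Little-endian: lowest address holds the least-significant byte.
Reassemble most-significant byte first: C7 C9 D0 0E EB A6 E9 F5 → 0xC7C9D00EEBA6E9F5.
Top bit is set, so as a signed 64-bit value this is 0xC7C9D00EEBA6E9F5 − 2^64 = -4050477627341346315.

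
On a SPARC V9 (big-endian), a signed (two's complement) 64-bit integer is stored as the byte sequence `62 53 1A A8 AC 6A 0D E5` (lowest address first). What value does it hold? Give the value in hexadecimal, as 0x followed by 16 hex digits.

0x62531AA8AC6A0DE5

Big-endian: lowest address holds the most-significant byte.
The bytes are already most-significant first: 0x62531AA8AC6A0DE5.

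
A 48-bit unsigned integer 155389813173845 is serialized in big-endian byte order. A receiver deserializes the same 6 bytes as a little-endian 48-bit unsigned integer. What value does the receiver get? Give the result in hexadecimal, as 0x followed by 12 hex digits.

155389813173845 in 48-bit hexadecimal is 0x8D53829DAE55.
Stored big-endian, the bytes at ascending addresses are 8D 53 82 9D AE 55.
Read back as little-endian, the first byte is least significant, giving 0x55AE9D82538D.

0x55AE9D82538D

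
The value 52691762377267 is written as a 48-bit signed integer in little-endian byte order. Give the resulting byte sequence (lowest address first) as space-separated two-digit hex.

52691762377267 in hexadecimal, padded to 48 bits, is 0x2FEC41C77233.
Split into bytes (most-significant first): 2F EC 41 C7 72 33.
In little-endian order the low byte comes first in memory.
So at ascending addresses the bytes are 33 72 C7 41 EC 2F.

33 72 C7 41 EC 2F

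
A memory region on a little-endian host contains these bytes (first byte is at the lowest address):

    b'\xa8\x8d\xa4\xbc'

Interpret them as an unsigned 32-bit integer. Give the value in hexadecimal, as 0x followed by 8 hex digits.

In little-endian order the low byte comes first in memory.
Reassemble most-significant byte first: BC A4 8D A8 → 0xBCA48DA8.

0xBCA48DA8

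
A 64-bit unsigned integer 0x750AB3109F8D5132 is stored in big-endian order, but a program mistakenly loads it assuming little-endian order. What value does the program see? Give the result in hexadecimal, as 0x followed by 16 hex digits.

0x32518D9F10B30A75

Stored big-endian, the bytes at ascending addresses are 75 0A B3 10 9F 8D 51 32.
Read back as little-endian, the first byte is least significant, giving 0x32518D9F10B30A75.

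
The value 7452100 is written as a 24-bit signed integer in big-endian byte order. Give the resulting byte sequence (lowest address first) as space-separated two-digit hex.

71 B5 C4

7452100 in hexadecimal, padded to 24 bits, is 0x71B5C4.
Split into bytes (most-significant first): 71 B5 C4.
Big-endian stores the most-significant byte at the lowest address.
So the memory order matches the most-significant-first order: 71 B5 C4.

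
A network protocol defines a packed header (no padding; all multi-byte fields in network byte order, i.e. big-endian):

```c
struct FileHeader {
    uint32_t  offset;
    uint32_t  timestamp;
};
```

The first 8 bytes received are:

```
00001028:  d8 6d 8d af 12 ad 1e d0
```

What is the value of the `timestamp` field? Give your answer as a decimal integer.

`timestamp` follows `offset` (4 bytes), so it starts at byte offset 4 and occupies 4 bytes.
Bytes at offsets 4..7: 12 AD 1E D0.
Big-endian: lowest address holds the most-significant byte.
The bytes are already most-significant first: 0x12AD1ED0.
0x12AD1ED0 = 313335504.

313335504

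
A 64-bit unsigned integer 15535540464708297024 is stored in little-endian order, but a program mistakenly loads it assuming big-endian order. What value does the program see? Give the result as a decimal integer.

4621157111686207959

15535540464708297024 in 64-bit hexadecimal is 0xD79953BDE8A52140.
Stored little-endian, the bytes at ascending addresses are 40 21 A5 E8 BD 53 99 D7.
Read back as big-endian, the last byte is least significant, giving 0x4021A5E8BD5399D7.
0x4021A5E8BD5399D7 = 4621157111686207959.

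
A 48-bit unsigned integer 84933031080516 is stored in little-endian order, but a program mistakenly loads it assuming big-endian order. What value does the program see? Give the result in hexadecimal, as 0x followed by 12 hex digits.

84933031080516 in 48-bit hexadecimal is 0x4D3F0325B244.
Stored little-endian, the bytes at ascending addresses are 44 B2 25 03 3F 4D.
Read back as big-endian, the last byte is least significant, giving 0x44B225033F4D.

0x44B225033F4D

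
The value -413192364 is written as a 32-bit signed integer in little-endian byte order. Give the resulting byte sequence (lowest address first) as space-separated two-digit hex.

54 2F 5F E7

Two's complement of -413192364 in 32 bits: 413192364 = 0x18A0D0AC; invert → 0xE75F2F53; add 1 → 0xE75F2F54.
Split into bytes (most-significant first): E7 5F 2F 54.
Little-endian stores the least-significant byte at the lowest address.
So at ascending addresses the bytes are 54 2F 5F E7.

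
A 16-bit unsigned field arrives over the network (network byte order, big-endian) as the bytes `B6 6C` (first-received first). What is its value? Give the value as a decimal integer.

Big-endian stores the most-significant byte at the lowest address.
The bytes are already most-significant first: 0xB66C.
0xB66C = 46700.

46700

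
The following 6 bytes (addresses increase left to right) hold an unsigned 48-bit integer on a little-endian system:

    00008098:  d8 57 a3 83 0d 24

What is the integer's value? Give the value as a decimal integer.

In little-endian order the low byte comes first in memory.
Reassemble most-significant byte first: 24 0D 83 A3 57 D8 → 0x240D83A357D8.
0x240D83A357D8 = 39640461694936.

39640461694936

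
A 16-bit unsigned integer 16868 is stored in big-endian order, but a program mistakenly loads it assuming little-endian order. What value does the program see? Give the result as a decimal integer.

16868 in 16-bit hexadecimal is 0x41E4.
Stored big-endian, the bytes at ascending addresses are 41 E4.
Read back as little-endian, the first byte is least significant, giving 0xE441.
0xE441 = 58433.

58433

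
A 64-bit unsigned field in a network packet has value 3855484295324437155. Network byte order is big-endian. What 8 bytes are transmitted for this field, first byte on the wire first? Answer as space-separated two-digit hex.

35 81 6E 8A 13 E9 0A A3

3855484295324437155 in hexadecimal, padded to 64 bits, is 0x35816E8A13E90AA3.
Split into bytes (most-significant first): 35 81 6E 8A 13 E9 0A A3.
Big-endian: lowest address holds the most-significant byte.
So the memory order matches the most-significant-first order: 35 81 6E 8A 13 E9 0A A3.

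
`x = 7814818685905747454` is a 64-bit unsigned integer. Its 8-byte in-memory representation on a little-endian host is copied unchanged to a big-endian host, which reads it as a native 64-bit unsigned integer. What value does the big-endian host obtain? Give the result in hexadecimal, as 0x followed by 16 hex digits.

7814818685905747454 in 64-bit hexadecimal is 0x6C73D030AD7F3DFE.
Stored little-endian, the bytes at ascending addresses are FE 3D 7F AD 30 D0 73 6C.
Read back as big-endian, the last byte is least significant, giving 0xFE3D7FAD30D0736C.

0xFE3D7FAD30D0736C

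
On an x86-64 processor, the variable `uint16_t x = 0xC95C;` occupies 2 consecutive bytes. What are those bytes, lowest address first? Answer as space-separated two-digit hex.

5C C9

Split into bytes (most-significant first): C9 5C.
Little-endian: lowest address holds the least-significant byte.
So at ascending addresses the bytes are 5C C9.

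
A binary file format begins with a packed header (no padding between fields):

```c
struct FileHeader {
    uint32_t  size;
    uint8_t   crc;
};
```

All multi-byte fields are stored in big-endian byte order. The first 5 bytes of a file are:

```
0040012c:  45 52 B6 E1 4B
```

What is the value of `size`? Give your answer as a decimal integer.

1163048673

`size` is the first field, at byte offset 0, occupying 4 bytes.
Bytes at offsets 0..3: 45 52 B6 E1.
Big-endian: lowest address holds the most-significant byte.
The bytes are already most-significant first: 0x4552B6E1.
0x4552B6E1 = 1163048673.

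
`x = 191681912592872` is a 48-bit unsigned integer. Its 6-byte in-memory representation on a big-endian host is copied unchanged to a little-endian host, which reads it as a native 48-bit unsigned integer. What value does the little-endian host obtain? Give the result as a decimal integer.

191681912592872 in 48-bit hexadecimal is 0xAE556C4F59E8.
Stored big-endian, the bytes at ascending addresses are AE 55 6C 4F 59 E8.
Read back as little-endian, the first byte is least significant, giving 0xE8594F6C55AE.
0xE8594F6C55AE = 255470282233262.

255470282233262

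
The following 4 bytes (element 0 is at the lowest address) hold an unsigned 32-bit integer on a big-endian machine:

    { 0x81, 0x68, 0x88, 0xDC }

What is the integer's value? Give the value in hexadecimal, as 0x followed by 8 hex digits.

Big-endian: lowest address holds the most-significant byte.
The bytes are already most-significant first: 0x816888DC.

0x816888DC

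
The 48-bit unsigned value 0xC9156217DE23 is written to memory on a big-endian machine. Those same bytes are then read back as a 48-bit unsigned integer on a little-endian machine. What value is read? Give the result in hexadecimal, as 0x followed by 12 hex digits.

0x23DE176215C9

Stored big-endian, the bytes at ascending addresses are C9 15 62 17 DE 23.
Read back as little-endian, the first byte is least significant, giving 0x23DE176215C9.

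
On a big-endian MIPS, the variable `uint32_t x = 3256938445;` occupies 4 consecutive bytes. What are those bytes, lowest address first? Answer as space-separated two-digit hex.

3256938445 in hexadecimal, padded to 32 bits, is 0xC220EFCD.
Split into bytes (most-significant first): C2 20 EF CD.
Big-endian: lowest address holds the most-significant byte.
So the memory order matches the most-significant-first order: C2 20 EF CD.

C2 20 EF CD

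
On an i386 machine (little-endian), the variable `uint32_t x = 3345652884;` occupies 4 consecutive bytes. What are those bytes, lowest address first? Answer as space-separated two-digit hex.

94 9C 6A C7

3345652884 in hexadecimal, padded to 32 bits, is 0xC76A9C94.
Split into bytes (most-significant first): C7 6A 9C 94.
Little-endian stores the least-significant byte at the lowest address.
So at ascending addresses the bytes are 94 9C 6A C7.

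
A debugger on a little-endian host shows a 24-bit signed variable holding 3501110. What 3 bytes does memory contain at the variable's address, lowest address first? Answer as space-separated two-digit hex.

36 6C 35

3501110 in hexadecimal, padded to 24 bits, is 0x356C36.
Split into bytes (most-significant first): 35 6C 36.
Little-endian stores the least-significant byte at the lowest address.
So at ascending addresses the bytes are 36 6C 35.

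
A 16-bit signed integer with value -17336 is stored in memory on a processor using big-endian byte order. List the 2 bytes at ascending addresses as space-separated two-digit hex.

BC 48

Two's complement of -17336 in 16 bits: 17336 = 0x43B8; invert → 0xBC47; add 1 → 0xBC48.
Split into bytes (most-significant first): BC 48.
Big-endian stores the most-significant byte at the lowest address.
So the memory order matches the most-significant-first order: BC 48.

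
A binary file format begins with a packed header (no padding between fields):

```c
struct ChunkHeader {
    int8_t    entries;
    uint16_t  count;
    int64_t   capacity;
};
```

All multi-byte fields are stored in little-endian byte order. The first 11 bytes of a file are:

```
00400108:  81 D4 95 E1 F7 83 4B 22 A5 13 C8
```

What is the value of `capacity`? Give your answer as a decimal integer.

-4029695674852050975

`capacity` follows `entries` (1 B), `count` (2 B), so it starts at offset 1 + 2 = 3 and occupies 8 bytes.
Bytes at offsets 3..10: E1 F7 83 4B 22 A5 13 C8.
Little-endian stores the least-significant byte at the lowest address.
Reassemble most-significant byte first: C8 13 A5 22 4B 83 F7 E1 → 0xC813A5224B83F7E1.
Top bit is set, so as a signed 64-bit value this is 0xC813A5224B83F7E1 − 2^64 = -4029695674852050975.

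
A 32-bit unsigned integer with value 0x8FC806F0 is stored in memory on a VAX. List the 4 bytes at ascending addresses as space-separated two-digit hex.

Split into bytes (most-significant first): 8F C8 06 F0.
Little-endian: lowest address holds the least-significant byte.
So at ascending addresses the bytes are F0 06 C8 8F.

F0 06 C8 8F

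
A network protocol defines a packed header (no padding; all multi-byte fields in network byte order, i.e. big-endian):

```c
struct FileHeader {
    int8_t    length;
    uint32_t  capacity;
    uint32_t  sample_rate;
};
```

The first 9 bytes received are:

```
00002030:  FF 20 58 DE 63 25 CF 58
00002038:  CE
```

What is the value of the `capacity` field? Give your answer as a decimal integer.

542695011

`capacity` follows `length` (1 byte), so it starts at byte offset 1 and occupies 4 bytes.
Bytes at offsets 1..4: 20 58 DE 63.
In big-endian order the high byte comes first in memory.
The bytes are already most-significant first: 0x2058DE63.
0x2058DE63 = 542695011.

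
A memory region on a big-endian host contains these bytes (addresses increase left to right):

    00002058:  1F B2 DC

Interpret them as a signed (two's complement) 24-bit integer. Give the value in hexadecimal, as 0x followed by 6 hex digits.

Big-endian stores the most-significant byte at the lowest address.
The bytes are already most-significant first: 0x1FB2DC.

0x1FB2DC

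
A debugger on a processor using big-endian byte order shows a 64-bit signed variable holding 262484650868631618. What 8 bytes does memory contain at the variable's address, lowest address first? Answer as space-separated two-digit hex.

03 A4 88 66 36 04 68 42

262484650868631618 in hexadecimal, padded to 64 bits, is 0x03A4886636046842.
Split into bytes (most-significant first): 03 A4 88 66 36 04 68 42.
In big-endian order the high byte comes first in memory.
So the memory order matches the most-significant-first order: 03 A4 88 66 36 04 68 42.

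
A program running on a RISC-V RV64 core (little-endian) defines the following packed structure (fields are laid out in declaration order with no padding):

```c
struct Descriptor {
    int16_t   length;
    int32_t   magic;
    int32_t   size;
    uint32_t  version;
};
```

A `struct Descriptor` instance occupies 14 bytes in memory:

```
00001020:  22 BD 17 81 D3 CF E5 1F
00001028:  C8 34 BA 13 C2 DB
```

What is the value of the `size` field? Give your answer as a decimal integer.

`size` follows `length` (2 B), `magic` (4 B), so it starts at offset 2 + 4 = 6 and occupies 4 bytes.
Bytes at offsets 6..9: E5 1F C8 34.
Little-endian stores the least-significant byte at the lowest address.
Reassemble most-significant byte first: 34 C8 1F E5 → 0x34C81FE5.
0x34C81FE5 = 885530597.

885530597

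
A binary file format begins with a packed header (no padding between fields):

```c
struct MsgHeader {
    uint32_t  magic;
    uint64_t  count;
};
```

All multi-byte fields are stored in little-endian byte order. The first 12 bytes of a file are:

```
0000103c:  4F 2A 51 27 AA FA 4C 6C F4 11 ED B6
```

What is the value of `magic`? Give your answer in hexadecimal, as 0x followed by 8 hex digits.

`magic` is the first field, at byte offset 0, occupying 4 bytes.
Bytes at offsets 0..3: 4F 2A 51 27.
Little-endian: lowest address holds the least-significant byte.
Reassemble most-significant byte first: 27 51 2A 4F → 0x27512A4F.

0x27512A4F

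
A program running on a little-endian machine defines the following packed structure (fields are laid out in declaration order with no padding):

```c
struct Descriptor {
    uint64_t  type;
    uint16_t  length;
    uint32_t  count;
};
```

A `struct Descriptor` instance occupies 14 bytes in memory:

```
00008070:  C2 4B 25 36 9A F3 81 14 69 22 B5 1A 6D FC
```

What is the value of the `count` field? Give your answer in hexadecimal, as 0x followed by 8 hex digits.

`count` follows `type` (8 B), `length` (2 B), so it starts at offset 8 + 2 = 10 and occupies 4 bytes.
Bytes at offsets 10..13: B5 1A 6D FC.
In little-endian order the low byte comes first in memory.
Reassemble most-significant byte first: FC 6D 1A B5 → 0xFC6D1AB5.

0xFC6D1AB5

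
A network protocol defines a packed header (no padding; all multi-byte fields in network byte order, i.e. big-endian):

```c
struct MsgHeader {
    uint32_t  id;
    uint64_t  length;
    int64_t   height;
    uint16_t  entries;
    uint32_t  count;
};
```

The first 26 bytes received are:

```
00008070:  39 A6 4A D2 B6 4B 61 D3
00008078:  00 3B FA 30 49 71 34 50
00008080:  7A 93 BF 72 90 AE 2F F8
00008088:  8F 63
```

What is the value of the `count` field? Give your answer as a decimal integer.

804818787

`count` follows `id` (4 B), `length` (8 B), `height` (8 B), `entries` (2 B), so it starts at offset 4 + 8 + 8 + 2 = 22 and occupies 4 bytes.
Bytes at offsets 22..25: 2F F8 8F 63.
Big-endian stores the most-significant byte at the lowest address.
The bytes are already most-significant first: 0x2FF88F63.
0x2FF88F63 = 804818787.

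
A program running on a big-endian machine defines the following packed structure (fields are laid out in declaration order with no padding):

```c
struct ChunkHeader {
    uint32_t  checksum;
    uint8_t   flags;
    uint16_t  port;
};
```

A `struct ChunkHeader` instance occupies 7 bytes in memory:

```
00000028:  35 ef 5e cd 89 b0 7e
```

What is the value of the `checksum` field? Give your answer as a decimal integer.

904879821

`checksum` is the first field, at byte offset 0, occupying 4 bytes.
Bytes at offsets 0..3: 35 EF 5E CD.
Big-endian stores the most-significant byte at the lowest address.
The bytes are already most-significant first: 0x35EF5ECD.
0x35EF5ECD = 904879821.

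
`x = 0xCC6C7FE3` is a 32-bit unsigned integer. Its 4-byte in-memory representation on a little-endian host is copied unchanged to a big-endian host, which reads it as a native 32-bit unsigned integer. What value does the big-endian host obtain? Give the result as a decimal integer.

3816778956

Stored little-endian, the bytes at ascending addresses are E3 7F 6C CC.
Read back as big-endian, the last byte is least significant, giving 0xE37F6CCC.
0xE37F6CCC = 3816778956.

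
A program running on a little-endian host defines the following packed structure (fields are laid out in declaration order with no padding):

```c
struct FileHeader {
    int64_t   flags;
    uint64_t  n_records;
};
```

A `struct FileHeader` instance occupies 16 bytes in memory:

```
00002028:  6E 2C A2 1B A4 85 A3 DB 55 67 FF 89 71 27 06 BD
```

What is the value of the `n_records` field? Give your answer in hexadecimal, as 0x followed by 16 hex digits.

0xBD06277189FF6755

`n_records` follows `flags` (8 bytes), so it starts at byte offset 8 and occupies 8 bytes.
Bytes at offsets 8..15: 55 67 FF 89 71 27 06 BD.
In little-endian order the low byte comes first in memory.
Reassemble most-significant byte first: BD 06 27 71 89 FF 67 55 → 0xBD06277189FF6755.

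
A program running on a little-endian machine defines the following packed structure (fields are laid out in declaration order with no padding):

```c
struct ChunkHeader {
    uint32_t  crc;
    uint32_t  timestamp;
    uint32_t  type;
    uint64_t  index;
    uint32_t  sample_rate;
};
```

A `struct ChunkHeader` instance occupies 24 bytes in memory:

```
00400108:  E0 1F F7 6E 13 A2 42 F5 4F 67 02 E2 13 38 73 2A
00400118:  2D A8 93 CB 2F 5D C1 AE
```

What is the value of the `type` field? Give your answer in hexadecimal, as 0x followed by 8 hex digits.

`type` follows `crc` (4 B), `timestamp` (4 B), so it starts at offset 4 + 4 = 8 and occupies 4 bytes.
Bytes at offsets 8..11: 4F 67 02 E2.
Little-endian: lowest address holds the least-significant byte.
Reassemble most-significant byte first: E2 02 67 4F → 0xE202674F.

0xE202674F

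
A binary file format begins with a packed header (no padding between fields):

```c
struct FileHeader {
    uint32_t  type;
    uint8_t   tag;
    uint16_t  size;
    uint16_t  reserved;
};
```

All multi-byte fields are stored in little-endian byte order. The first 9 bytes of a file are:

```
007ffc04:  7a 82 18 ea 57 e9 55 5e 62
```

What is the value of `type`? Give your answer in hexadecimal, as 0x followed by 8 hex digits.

`type` is the first field, at byte offset 0, occupying 4 bytes.
Bytes at offsets 0..3: 7A 82 18 EA.
Little-endian: lowest address holds the least-significant byte.
Reassemble most-significant byte first: EA 18 82 7A → 0xEA18827A.

0xEA18827A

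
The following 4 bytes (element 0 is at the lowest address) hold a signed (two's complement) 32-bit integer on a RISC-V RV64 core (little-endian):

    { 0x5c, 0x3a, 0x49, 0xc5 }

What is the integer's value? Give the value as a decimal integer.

-985056676

In little-endian order the low byte comes first in memory.
Reassemble most-significant byte first: C5 49 3A 5C → 0xC5493A5C.
Top bit is set, so as a signed 32-bit value this is 0xC5493A5C − 2^32 = -985056676.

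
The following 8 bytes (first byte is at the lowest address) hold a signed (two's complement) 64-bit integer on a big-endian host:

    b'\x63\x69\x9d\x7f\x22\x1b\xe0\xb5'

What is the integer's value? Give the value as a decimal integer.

Big-endian: lowest address holds the most-significant byte.
The bytes are already most-significant first: 0x63699D7F221BE0B5.
0x63699D7F221BE0B5 = 7163429851668144309.

7163429851668144309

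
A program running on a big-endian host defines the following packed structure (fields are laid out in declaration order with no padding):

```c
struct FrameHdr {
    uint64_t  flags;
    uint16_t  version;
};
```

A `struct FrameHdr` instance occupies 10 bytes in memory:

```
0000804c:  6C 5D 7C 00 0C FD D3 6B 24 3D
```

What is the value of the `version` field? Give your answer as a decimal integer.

9277

`version` follows `flags` (8 bytes), so it starts at byte offset 8 and occupies 2 bytes.
Bytes at offsets 8..9: 24 3D.
Big-endian stores the most-significant byte at the lowest address.
The bytes are already most-significant first: 0x243D.
0x243D = 9277.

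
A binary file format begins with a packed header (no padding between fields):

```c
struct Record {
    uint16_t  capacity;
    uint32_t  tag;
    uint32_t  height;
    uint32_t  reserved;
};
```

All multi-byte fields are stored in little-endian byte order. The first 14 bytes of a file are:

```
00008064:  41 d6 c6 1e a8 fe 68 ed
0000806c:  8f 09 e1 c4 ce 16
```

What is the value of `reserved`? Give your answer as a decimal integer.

`reserved` follows `capacity` (2 B), `tag` (4 B), `height` (4 B), so it starts at offset 2 + 4 + 4 = 10 and occupies 4 bytes.
Bytes at offsets 10..13: E1 C4 CE 16.
Little-endian stores the least-significant byte at the lowest address.
Reassemble most-significant byte first: 16 CE C4 E1 → 0x16CEC4E1.
0x16CEC4E1 = 382649569.

382649569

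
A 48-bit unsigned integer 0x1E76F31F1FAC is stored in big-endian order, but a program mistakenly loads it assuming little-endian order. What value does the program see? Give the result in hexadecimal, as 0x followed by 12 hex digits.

0xAC1F1FF3761E

Stored big-endian, the bytes at ascending addresses are 1E 76 F3 1F 1F AC.
Read back as little-endian, the first byte is least significant, giving 0xAC1F1FF3761E.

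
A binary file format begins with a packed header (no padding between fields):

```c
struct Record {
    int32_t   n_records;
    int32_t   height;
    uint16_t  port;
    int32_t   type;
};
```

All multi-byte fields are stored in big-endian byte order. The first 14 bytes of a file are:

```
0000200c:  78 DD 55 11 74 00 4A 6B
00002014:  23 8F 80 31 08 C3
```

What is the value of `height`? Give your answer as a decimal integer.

1946176107

`height` follows `n_records` (4 bytes), so it starts at byte offset 4 and occupies 4 bytes.
Bytes at offsets 4..7: 74 00 4A 6B.
Big-endian: lowest address holds the most-significant byte.
The bytes are already most-significant first: 0x74004A6B.
0x74004A6B = 1946176107.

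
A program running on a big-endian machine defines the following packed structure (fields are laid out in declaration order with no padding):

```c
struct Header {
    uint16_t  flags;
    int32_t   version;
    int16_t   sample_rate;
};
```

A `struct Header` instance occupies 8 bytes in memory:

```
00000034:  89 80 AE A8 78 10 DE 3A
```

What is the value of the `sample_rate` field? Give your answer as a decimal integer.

`sample_rate` follows `flags` (2 B), `version` (4 B), so it starts at offset 2 + 4 = 6 and occupies 2 bytes.
Bytes at offsets 6..7: DE 3A.
Big-endian stores the most-significant byte at the lowest address.
The bytes are already most-significant first: 0xDE3A.
Top bit is set, so as a signed 16-bit value this is 0xDE3A − 2^16 = -8646.

-8646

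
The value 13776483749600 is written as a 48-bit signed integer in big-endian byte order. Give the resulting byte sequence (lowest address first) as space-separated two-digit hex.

13776483749600 in hexadecimal, padded to 48 bits, is 0x0C87966B8EE0.
Split into bytes (most-significant first): 0C 87 96 6B 8E E0.
In big-endian order the high byte comes first in memory.
So the memory order matches the most-significant-first order: 0C 87 96 6B 8E E0.

0C 87 96 6B 8E E0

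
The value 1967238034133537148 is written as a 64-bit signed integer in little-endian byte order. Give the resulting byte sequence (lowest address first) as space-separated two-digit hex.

7C D1 2A B5 91 08 4D 1B

1967238034133537148 in hexadecimal, padded to 64 bits, is 0x1B4D0891B52AD17C.
Split into bytes (most-significant first): 1B 4D 08 91 B5 2A D1 7C.
Little-endian stores the least-significant byte at the lowest address.
So at ascending addresses the bytes are 7C D1 2A B5 91 08 4D 1B.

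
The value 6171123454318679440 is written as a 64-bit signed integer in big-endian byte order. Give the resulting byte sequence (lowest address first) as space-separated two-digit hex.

6171123454318679440 in hexadecimal, padded to 64 bits, is 0x55A43C15EFBF1590.
Split into bytes (most-significant first): 55 A4 3C 15 EF BF 15 90.
In big-endian order the high byte comes first in memory.
So the memory order matches the most-significant-first order: 55 A4 3C 15 EF BF 15 90.

55 A4 3C 15 EF BF 15 90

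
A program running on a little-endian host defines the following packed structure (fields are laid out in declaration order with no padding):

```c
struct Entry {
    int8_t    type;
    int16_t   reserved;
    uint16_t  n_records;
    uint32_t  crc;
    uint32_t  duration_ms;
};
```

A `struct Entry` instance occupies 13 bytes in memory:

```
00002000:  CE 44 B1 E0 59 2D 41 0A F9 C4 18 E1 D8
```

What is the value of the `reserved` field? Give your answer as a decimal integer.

-20156

`reserved` follows `type` (1 byte), so it starts at byte offset 1 and occupies 2 bytes.
Bytes at offsets 1..2: 44 B1.
Little-endian: lowest address holds the least-significant byte.
Reassemble most-significant byte first: B1 44 → 0xB144.
Top bit is set, so as a signed 16-bit value this is 0xB144 − 2^16 = -20156.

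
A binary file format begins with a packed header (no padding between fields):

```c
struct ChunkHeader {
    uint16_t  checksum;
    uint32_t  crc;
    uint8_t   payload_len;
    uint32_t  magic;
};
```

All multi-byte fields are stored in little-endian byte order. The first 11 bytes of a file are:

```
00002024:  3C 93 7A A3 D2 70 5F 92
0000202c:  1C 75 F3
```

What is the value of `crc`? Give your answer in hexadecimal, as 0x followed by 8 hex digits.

`crc` follows `checksum` (2 bytes), so it starts at byte offset 2 and occupies 4 bytes.
Bytes at offsets 2..5: 7A A3 D2 70.
Little-endian: lowest address holds the least-significant byte.
Reassemble most-significant byte first: 70 D2 A3 7A → 0x70D2A37A.

0x70D2A37A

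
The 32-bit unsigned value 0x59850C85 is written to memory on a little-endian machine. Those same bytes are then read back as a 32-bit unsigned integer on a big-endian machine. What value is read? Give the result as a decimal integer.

Stored little-endian, the bytes at ascending addresses are 85 0C 85 59.
Read back as big-endian, the last byte is least significant, giving 0x850C8559.
0x850C8559 = 2232190297.

2232190297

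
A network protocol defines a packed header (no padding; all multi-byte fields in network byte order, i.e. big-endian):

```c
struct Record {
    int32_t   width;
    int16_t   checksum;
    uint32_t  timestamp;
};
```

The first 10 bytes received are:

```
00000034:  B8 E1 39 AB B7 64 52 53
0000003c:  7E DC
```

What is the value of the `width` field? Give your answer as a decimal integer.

`width` is the first field, at byte offset 0, occupying 4 bytes.
Bytes at offsets 0..3: B8 E1 39 AB.
Big-endian stores the most-significant byte at the lowest address.
The bytes are already most-significant first: 0xB8E139AB.
Top bit is set, so as a signed 32-bit value this is 0xB8E139AB − 2^32 = -1193199189.

-1193199189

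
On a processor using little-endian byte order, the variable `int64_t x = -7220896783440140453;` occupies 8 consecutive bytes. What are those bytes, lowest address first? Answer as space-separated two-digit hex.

Two's complement of -7220896783440140453 in 64 bits: 7220896783440140453 = 0x6435C75DD8B5D8A5; invert → 0x9BCA38A2274A275A; add 1 → 0x9BCA38A2274A275B.
Split into bytes (most-significant first): 9B CA 38 A2 27 4A 27 5B.
In little-endian order the low byte comes first in memory.
So at ascending addresses the bytes are 5B 27 4A 27 A2 38 CA 9B.

5B 27 4A 27 A2 38 CA 9B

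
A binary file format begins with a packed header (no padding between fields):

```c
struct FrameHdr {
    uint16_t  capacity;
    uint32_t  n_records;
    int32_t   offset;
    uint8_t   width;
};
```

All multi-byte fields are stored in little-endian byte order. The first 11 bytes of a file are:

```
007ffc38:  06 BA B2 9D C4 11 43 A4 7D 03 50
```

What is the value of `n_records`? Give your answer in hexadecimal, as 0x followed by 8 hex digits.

`n_records` follows `capacity` (2 bytes), so it starts at byte offset 2 and occupies 4 bytes.
Bytes at offsets 2..5: B2 9D C4 11.
In little-endian order the low byte comes first in memory.
Reassemble most-significant byte first: 11 C4 9D B2 → 0x11C49DB2.

0x11C49DB2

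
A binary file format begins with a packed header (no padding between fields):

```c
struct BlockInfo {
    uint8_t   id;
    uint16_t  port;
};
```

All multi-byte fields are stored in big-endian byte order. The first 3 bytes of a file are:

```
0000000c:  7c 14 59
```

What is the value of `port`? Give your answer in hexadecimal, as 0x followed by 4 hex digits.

0x1459

`port` follows `id` (1 byte), so it starts at byte offset 1 and occupies 2 bytes.
Bytes at offsets 1..2: 14 59.
Big-endian stores the most-significant byte at the lowest address.
The bytes are already most-significant first: 0x1459.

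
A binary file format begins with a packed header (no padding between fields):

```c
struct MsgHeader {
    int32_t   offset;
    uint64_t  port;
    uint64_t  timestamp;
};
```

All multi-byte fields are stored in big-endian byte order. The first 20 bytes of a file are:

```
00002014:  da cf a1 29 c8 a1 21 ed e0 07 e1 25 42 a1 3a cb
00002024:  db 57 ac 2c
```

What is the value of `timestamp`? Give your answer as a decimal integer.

4801183324986387500

`timestamp` follows `offset` (4 B), `port` (8 B), so it starts at offset 4 + 8 = 12 and occupies 8 bytes.
Bytes at offsets 12..19: 42 A1 3A CB DB 57 AC 2C.
Big-endian stores the most-significant byte at the lowest address.
The bytes are already most-significant first: 0x42A13ACBDB57AC2C.
0x42A13ACBDB57AC2C = 4801183324986387500.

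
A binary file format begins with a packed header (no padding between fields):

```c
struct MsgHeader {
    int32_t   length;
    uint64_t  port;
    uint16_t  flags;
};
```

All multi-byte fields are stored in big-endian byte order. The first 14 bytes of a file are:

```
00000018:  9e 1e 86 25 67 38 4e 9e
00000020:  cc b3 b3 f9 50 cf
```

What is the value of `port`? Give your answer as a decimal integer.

7437781228548502521

`port` follows `length` (4 bytes), so it starts at byte offset 4 and occupies 8 bytes.
Bytes at offsets 4..11: 67 38 4E 9E CC B3 B3 F9.
Big-endian stores the most-significant byte at the lowest address.
The bytes are already most-significant first: 0x67384E9ECCB3B3F9.
0x67384E9ECCB3B3F9 = 7437781228548502521.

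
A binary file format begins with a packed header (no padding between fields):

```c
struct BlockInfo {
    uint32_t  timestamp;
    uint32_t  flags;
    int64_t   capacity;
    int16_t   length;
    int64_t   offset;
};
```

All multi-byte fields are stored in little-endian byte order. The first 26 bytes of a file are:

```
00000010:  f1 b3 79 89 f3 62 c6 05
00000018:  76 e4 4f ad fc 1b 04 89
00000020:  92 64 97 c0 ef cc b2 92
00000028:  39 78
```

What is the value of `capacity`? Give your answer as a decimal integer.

-8573697018553179018

`capacity` follows `timestamp` (4 B), `flags` (4 B), so it starts at offset 4 + 4 = 8 and occupies 8 bytes.
Bytes at offsets 8..15: 76 E4 4F AD FC 1B 04 89.
Little-endian stores the least-significant byte at the lowest address.
Reassemble most-significant byte first: 89 04 1B FC AD 4F E4 76 → 0x89041BFCAD4FE476.
Top bit is set, so as a signed 64-bit value this is 0x89041BFCAD4FE476 − 2^64 = -8573697018553179018.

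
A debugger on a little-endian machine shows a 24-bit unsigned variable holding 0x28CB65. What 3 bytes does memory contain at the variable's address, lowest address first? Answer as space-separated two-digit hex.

Split into bytes (most-significant first): 28 CB 65.
In little-endian order the low byte comes first in memory.
So at ascending addresses the bytes are 65 CB 28.

65 CB 28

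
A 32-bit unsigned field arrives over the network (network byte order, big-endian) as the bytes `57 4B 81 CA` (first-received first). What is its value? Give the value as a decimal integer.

Big-endian stores the most-significant byte at the lowest address.
The bytes are already most-significant first: 0x574B81CA.
0x574B81CA = 1464566218.

1464566218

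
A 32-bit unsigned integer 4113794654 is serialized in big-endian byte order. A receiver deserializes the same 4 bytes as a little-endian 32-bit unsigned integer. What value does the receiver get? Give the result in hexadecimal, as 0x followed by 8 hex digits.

4113794654 in 32-bit hexadecimal is 0xF533865E.
Stored big-endian, the bytes at ascending addresses are F5 33 86 5E.
Read back as little-endian, the first byte is least significant, giving 0x5E8633F5.

0x5E8633F5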